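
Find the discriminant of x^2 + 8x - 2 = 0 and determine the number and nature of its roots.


For ax^2 + bx + c = 0, discriminant D = b^2 - 4ac
Here a = 1, b = 8, c = -2
D = (8)^2 - 4(1)(-2) = 64 + 8 = 72

D = 72 > 0 but not a perfect square
The equation has 2 distinct real irrational roots.

Discriminant = 72, 2 distinct real irrational roots


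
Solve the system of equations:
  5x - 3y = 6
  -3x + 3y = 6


Using Cramer's rule:
Determinant D = (5)(3) - (-3)(-3) = 15 - 9 = 6
Dx = (6)(3) - (6)(-3) = 18 + 18 = 36
Dy = (5)(6) - (-3)(6) = 30 + 18 = 48
x = Dx/D = 36/6 = 6
y = Dy/D = 48/6 = 8

x = 6, y = 8


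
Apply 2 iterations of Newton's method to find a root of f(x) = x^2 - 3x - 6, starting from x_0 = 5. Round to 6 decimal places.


Newton's method: x_(n+1) = x_n - f(x_n)/f'(x_n)
f(x) = x^2 - 3x - 6
f'(x) = 2x - 3

Iteration 1:
  f(5.000000) = 4.000000
  f'(5.000000) = 7.000000
  x_1 = 5.000000 - (4.000000)/(7.000000) = 4.428571

Iteration 2:
  f(4.428571) = 0.326531
  f'(4.428571) = 5.857143
  x_2 = 4.428571 - (0.326531)/(5.857143) = 4.372822

x_2 = 4.372822


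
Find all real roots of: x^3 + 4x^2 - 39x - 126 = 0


Let p(x) = x^3 + 4x^2 - 39x - 126. By the rational root theorem (leading coefficient 1), any rational root is an integer divisor of 126: try ±1, ±2, ... in turn.
Test x = 1: value = -160 ≠ 0.
Test x = -1: value = -84 ≠ 0.
Test x = 2: value = -180 ≠ 0.
Test x = -2: value = -40 ≠ 0.
Test x = 3: value = -180 ≠ 0.
Test x = -3: value = 0 ✓, so (x + 3) is a factor.
Synthetic division by (x + 3): bring down 1; 1(-3) + 4 = 1; 1(-3) - 39 = -42; (-42)(-3) - 126 = 0 → quotient x^2 + x - 42, remainder 0.
Solve the quadratic x^2 + x - 42 = 0: discriminant = 1^2 - 4(1)(-42) = 1 + 168 = 169.
sqrt(169) = 13, so x = (-1 ± 13)/2: x = 6 or x = -7.

x = -7, x = -3, x = 6


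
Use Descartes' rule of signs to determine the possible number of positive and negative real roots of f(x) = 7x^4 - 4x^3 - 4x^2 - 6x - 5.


Descartes' rule of signs:

For positive roots, count sign changes in f(x) = 7x^4 - 4x^3 - 4x^2 - 6x - 5:
Signs of coefficients: +, -, -, -, -
Number of sign changes: 1
Possible positive real roots: 1

For negative roots, examine f(-x) = 7x^4 + 4x^3 - 4x^2 + 6x - 5:
Signs of coefficients: +, +, -, +, -
Number of sign changes: 3
Possible negative real roots: 3, 1

Positive roots: 1; Negative roots: 3 or 1


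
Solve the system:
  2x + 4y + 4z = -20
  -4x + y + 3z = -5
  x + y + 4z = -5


Using Cramer's rule. Expand each determinant along the first row.
D  = 2*[1*4 - 3*1] - 4*[(-4)*4 - 3*1] + 4*[(-4)*1 - 1*1]
  = 2*(1) - 4*(-19) + 4*(-5) = 58
Dx = (-20)*[1*4 - 3*1] - 4*[(-5)*4 - 3*(-5)] + 4*[(-5)*1 - 1*(-5)]
  = (-20)*(1) - 4*(-5) + 4*(0) = 0
Dy = 2*[(-5)*4 - 3*(-5)] - (-20)*[(-4)*4 - 3*1] + 4*[(-4)*(-5) - (-5)*1]
  = 2*(-5) - (-20)*(-19) + 4*(25) = -290
Dz = 2*[1*(-5) - (-5)*1] - 4*[(-4)*(-5) - (-5)*1] + (-20)*[(-4)*1 - 1*1]
  = 2*(0) - 4*(25) + (-20)*(-5) = 0
x = Dx/D = 0/58 = 0, y = Dy/D = -290/58 = -5, z = Dz/D = 0/58 = 0
Check eq1: (2)(0) + (4)(-5) + (4)(0) = -20 = -20 ✓
Check eq2: (-4)(0) + (1)(-5) + (3)(0) = -5 = -5 ✓
Check eq3: (1)(0) + (1)(-5) + (4)(0) = -5 = -5 ✓

x = 0, y = -5, z = 0


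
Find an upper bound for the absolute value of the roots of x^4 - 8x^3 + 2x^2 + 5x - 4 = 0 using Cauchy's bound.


Cauchy's bound: all roots r satisfy |r| <= 1 + max(|a_i/a_n|) for i = 0,...,n-1
where a_n is the leading coefficient.

Coefficients: [1, -8, 2, 5, -4]
Leading coefficient a_n = 1
Ratios |a_i/a_n|: 8, 2, 5, 4
Maximum ratio: 8
Cauchy's bound: |r| <= 1 + 8 = 9

Upper bound = 9


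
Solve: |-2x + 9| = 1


An absolute value equation |expr| = 1 gives two cases:
Case 1: -2x + 9 = 1
  -2x = -8, so x = 4
Case 2: -2x + 9 = -1
  -2x = -10, so x = 5

x = 4, x = 5


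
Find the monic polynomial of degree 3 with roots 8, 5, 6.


A monic polynomial with roots 8, 5, 6 is:
p(x) = (x - 8)(x - 5)(x - 6)
After multiplying by (x - 8): x - 8
After multiplying by (x - 5): x^2 - 13x + 40
After multiplying by (x - 6): x^3 - 19x^2 + 118x - 240

x^3 - 19x^2 + 118x - 240


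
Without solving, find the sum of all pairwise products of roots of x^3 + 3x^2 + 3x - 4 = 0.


By Vieta's formulas for x^3 + bx^2 + cx + d = 0:
  r1 + r2 + r3 = -b/a = -3
  r1*r2 + r1*r3 + r2*r3 = c/a = 3
  r1*r2*r3 = -d/a = 4


Sum of pairwise products = 3


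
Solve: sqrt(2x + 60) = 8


Square both sides: 2x + 60 = 8^2 = 64
2x = 64 - 60 = 4
x = 2
Check: sqrt(2*2 + 60) = sqrt(64) = 8 ✓

x = 2


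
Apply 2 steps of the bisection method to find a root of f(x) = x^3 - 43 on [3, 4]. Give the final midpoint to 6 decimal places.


f(x) = x^3 - 43
f(3) = -16 < 0
f(4) = 21 > 0

Step 1: midpoint = (3.000000 + 4.000000)/2 = 3.500000
  f(3.500000) = -0.125000
  f(mid) < 0, so root is in [3.500000, 4.000000]

Step 2: midpoint = (3.500000 + 4.000000)/2 = 3.750000
  f(3.750000) = 9.734375
  f(mid) > 0, so root is in [3.500000, 3.750000]

midpoint = 3.750000


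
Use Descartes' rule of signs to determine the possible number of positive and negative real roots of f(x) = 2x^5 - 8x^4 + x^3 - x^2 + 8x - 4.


Descartes' rule of signs:

For positive roots, count sign changes in f(x) = 2x^5 - 8x^4 + x^3 - x^2 + 8x - 4:
Signs of coefficients: +, -, +, -, +, -
Number of sign changes: 5
Possible positive real roots: 5, 3, 1

For negative roots, examine f(-x) = -2x^5 - 8x^4 - x^3 - x^2 - 8x - 4:
Signs of coefficients: -, -, -, -, -, -
Number of sign changes: 0
Possible negative real roots: 0

Positive roots: 5 or 3 or 1; Negative roots: 0


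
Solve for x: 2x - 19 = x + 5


Starting with: 2x - 19 = x + 5
Move all x terms to left: (2 - 1)x = 5 + 19
Simplify: x = 24
Divide both sides by 1: x = 24

x = 24


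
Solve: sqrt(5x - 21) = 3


Square both sides: 5x - 21 = 3^2 = 9
5x = 9 + 21 = 30
x = 6
Check: sqrt(5*6 - 21) = sqrt(9) = 3 ✓

x = 6


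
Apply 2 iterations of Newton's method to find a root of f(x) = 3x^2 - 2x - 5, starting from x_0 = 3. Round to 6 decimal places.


Newton's method: x_(n+1) = x_n - f(x_n)/f'(x_n)
f(x) = 3x^2 - 2x - 5
f'(x) = 6x - 2

Iteration 1:
  f(3.000000) = 16.000000
  f'(3.000000) = 16.000000
  x_1 = 3.000000 - (16.000000)/(16.000000) = 2.000000

Iteration 2:
  f(2.000000) = 3.000000
  f'(2.000000) = 10.000000
  x_2 = 2.000000 - (3.000000)/(10.000000) = 1.700000

x_2 = 1.700000


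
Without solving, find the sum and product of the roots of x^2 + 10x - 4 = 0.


By Vieta's formulas for ax^2 + bx + c = 0:
  Sum of roots = -b/a
  Product of roots = c/a

Here a = 1, b = 10, c = -4
Sum = -(10)/1 = -10
Product = -4/1 = -4

Sum = -10, Product = -4


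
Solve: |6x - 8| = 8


An absolute value equation |expr| = 8 gives two cases:
Case 1: 6x - 8 = 8
  6x = 16, so x = 8/3
Case 2: 6x - 8 = -8
  6x = 0, so x = 0

x = 0, x = 8/3


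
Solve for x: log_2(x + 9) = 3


Convert to exponential form: x + 9 = 2^3 = 8
x = 8 - 9 = -1
Check: log_2(-1 + 9) = log_2(8) = log_2(8) = 3 ✓

x = -1


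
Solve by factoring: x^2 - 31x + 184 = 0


We need two numbers that multiply to 184 and add to -31.
Those numbers are -8 and -23 (since (-8) * (-23) = 184 and (-8) + (-23) = -31).
So x^2 - 31x + 184 = (x - 8)(x - 23) = 0
Setting each factor to zero: x = 8 or x = 23

x = 8, x = 23


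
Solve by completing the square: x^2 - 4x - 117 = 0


Start: x^2 - 4x - 117 = 0
Move constant: x^2 - 4x = 117
Half of -4 is -2, squared is 4
Add 4 to both sides: x^2 - 4x + 4 = 121
(x - 2)^2 = 121
x - 2 = ±11
x = 2 + 11 = 13 or x = 2 - 11 = -9

x = -9, x = 13


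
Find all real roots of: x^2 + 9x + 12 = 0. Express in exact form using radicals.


Using the quadratic formula: x = (-b ± sqrt(b^2 - 4ac)) / (2a)
Here a = 1, b = 9, c = 12
Discriminant = b^2 - 4ac = 9^2 - 4(1)(12) = 81 - 48 = 33
Since discriminant = 33 > 0, there are two real roots.
x = (-9 ± sqrt(33)) / 2
Numerically: x ≈ -1.6277 or x ≈ -7.3723

x = (-9 + sqrt(33)) / 2 or x = (-9 - sqrt(33)) / 2


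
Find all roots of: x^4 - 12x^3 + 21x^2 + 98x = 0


The constant term is 0, so x = 0 is a root. Factor out x:
  x^3 - 12x^2 + 21x + 98 = 0
Let p(x) = x^3 - 12x^2 + 21x + 98. By the rational root theorem (leading coefficient 1), any rational root is an integer divisor of 98: try ±1, ±2, ... in turn.
Test x = 1: value = 108 ≠ 0.
Test x = -1: value = 64 ≠ 0.
Test x = 2: value = 100 ≠ 0.
Test x = -2: value = 0 ✓, so (x + 2) is a factor.
Synthetic division by (x + 2): bring down 1; 1(-2) - 12 = -14; (-14)(-2) + 21 = 49; 49(-2) + 98 = 0 → quotient x^2 - 14x + 49, remainder 0.
Solve the quadratic x^2 - 14x + 49 = 0: discriminant = (-14)^2 - 4(1)(49) = 196 - 196 = 0.
Discriminant = 0, so a double root: x = 14/2 = 7.
Collecting all roots found:

x = -2, x = 0, x = 7 (multiplicity 2)


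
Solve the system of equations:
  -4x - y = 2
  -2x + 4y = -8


Using Cramer's rule:
Determinant D = (-4)(4) - (-2)(-1) = -16 - 2 = -18
Dx = (2)(4) - (-8)(-1) = 8 - 8 = 0
Dy = (-4)(-8) - (-2)(2) = 32 + 4 = 36
x = Dx/D = 0/-18 = 0
y = Dy/D = 36/-18 = -2

x = 0, y = -2


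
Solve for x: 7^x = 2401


Express both sides with the same base.
2401 = 7^4
Since the bases match: x = 4

x = 4


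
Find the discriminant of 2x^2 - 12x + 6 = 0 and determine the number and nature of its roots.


For ax^2 + bx + c = 0, discriminant D = b^2 - 4ac
Here a = 2, b = -12, c = 6
D = (-12)^2 - 4(2)(6) = 144 - 48 = 96

D = 96 > 0 but not a perfect square
The equation has 2 distinct real irrational roots.

Discriminant = 96, 2 distinct real irrational roots


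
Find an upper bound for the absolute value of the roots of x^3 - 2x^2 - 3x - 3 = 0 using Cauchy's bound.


Cauchy's bound: all roots r satisfy |r| <= 1 + max(|a_i/a_n|) for i = 0,...,n-1
where a_n is the leading coefficient.

Coefficients: [1, -2, -3, -3]
Leading coefficient a_n = 1
Ratios |a_i/a_n|: 2, 3, 3
Maximum ratio: 3
Cauchy's bound: |r| <= 1 + 3 = 4

Upper bound = 4


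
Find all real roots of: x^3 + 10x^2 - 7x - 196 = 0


Let p(x) = x^3 + 10x^2 - 7x - 196. By the rational root theorem (leading coefficient 1), any rational root is an integer divisor of 196: try ±1, ±2, ... in turn.
Test x = 1: value = -192 ≠ 0.
Test x = -1: value = -180 ≠ 0.
Test x = 2: value = -162 ≠ 0.
Test x = -2: value = -150 ≠ 0.
Test x = 4: value = 0 ✓, so (x - 4) is a factor.
Synthetic division by (x - 4): bring down 1; 1(4) + 10 = 14; 14(4) - 7 = 49; 49(4) - 196 = 0 → quotient x^2 + 14x + 49, remainder 0.
Solve the quadratic x^2 + 14x + 49 = 0: discriminant = 14^2 - 4(1)(49) = 196 - 196 = 0.
Discriminant = 0, so a double root: x = -14/2 = -7.

x = -7 (multiplicity 2), x = 4


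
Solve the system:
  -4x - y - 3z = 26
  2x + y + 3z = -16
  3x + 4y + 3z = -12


Using Cramer's rule. Expand each determinant along the first row.
D  = (-4)*[1*3 - 3*4] - (-1)*[2*3 - 3*3] + (-3)*[2*4 - 1*3]
  = (-4)*(-9) - (-1)*(-3) + (-3)*(5) = 18
Dx = 26*[1*3 - 3*4] - (-1)*[(-16)*3 - 3*(-12)] + (-3)*[(-16)*4 - 1*(-12)]
  = 26*(-9) - (-1)*(-12) + (-3)*(-52) = -90
Dy = (-4)*[(-16)*3 - 3*(-12)] - 26*[2*3 - 3*3] + (-3)*[2*(-12) - (-16)*3]
  = (-4)*(-12) - 26*(-3) + (-3)*(24) = 54
Dz = (-4)*[1*(-12) - (-16)*4] - (-1)*[2*(-12) - (-16)*3] + 26*[2*4 - 1*3]
  = (-4)*(52) - (-1)*(24) + 26*(5) = -54
x = Dx/D = -90/18 = -5, y = Dy/D = 54/18 = 3, z = Dz/D = -54/18 = -3
Check eq1: (-4)(-5) + (-1)(3) + (-3)(-3) = 26 = 26 ✓
Check eq2: (2)(-5) + (1)(3) + (3)(-3) = -16 = -16 ✓
Check eq3: (3)(-5) + (4)(3) + (3)(-3) = -12 = -12 ✓

x = -5, y = 3, z = -3


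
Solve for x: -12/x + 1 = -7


Subtract 1 from both sides: -12/x = -8
Multiply both sides by x: -12 = -8 * x
Divide by -8: x = 3/2

x = 3/2


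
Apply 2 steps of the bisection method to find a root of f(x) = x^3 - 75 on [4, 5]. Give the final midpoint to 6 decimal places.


f(x) = x^3 - 75
f(4) = -11 < 0
f(5) = 50 > 0

Step 1: midpoint = (4.000000 + 5.000000)/2 = 4.500000
  f(4.500000) = 16.125000
  f(mid) > 0, so root is in [4.000000, 4.500000]

Step 2: midpoint = (4.000000 + 4.500000)/2 = 4.250000
  f(4.250000) = 1.765625
  f(mid) > 0, so root is in [4.000000, 4.250000]

midpoint = 4.250000


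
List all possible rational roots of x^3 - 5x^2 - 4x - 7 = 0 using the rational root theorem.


Rational root theorem: possible roots are ±p/q where:
  p divides the constant term (-7): p ∈ {1, 7}
  q divides the leading coefficient (1): q ∈ {1}

All possible rational roots: -7, -1, 1, 7

-7, -1, 1, 7


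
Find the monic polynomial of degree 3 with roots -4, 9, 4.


A monic polynomial with roots -4, 9, 4 is:
p(x) = (x + 4)(x - 9)(x - 4)
After multiplying by (x + 4): x + 4
After multiplying by (x - 9): x^2 - 5x - 36
After multiplying by (x - 4): x^3 - 9x^2 - 16x + 144

x^3 - 9x^2 - 16x + 144


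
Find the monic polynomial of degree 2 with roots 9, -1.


A monic polynomial with roots 9, -1 is:
p(x) = (x - 9)(x + 1)
After multiplying by (x - 9): x - 9
After multiplying by (x + 1): x^2 - 8x - 9

x^2 - 8x - 9


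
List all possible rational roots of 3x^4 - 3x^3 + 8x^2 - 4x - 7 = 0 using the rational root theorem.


Rational root theorem: possible roots are ±p/q where:
  p divides the constant term (-7): p ∈ {1, 7}
  q divides the leading coefficient (3): q ∈ {1, 3}

All possible rational roots: -7, -7/3, -1, -1/3, 1/3, 1, 7/3, 7

-7, -7/3, -1, -1/3, 1/3, 1, 7/3, 7


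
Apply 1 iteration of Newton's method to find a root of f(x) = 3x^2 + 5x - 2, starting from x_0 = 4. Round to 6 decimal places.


Newton's method: x_(n+1) = x_n - f(x_n)/f'(x_n)
f(x) = 3x^2 + 5x - 2
f'(x) = 6x + 5

Iteration 1:
  f(4.000000) = 66.000000
  f'(4.000000) = 29.000000
  x_1 = 4.000000 - (66.000000)/(29.000000) = 1.724138

x_1 = 1.724138


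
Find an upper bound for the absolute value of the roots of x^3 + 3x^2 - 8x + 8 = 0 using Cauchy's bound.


Cauchy's bound: all roots r satisfy |r| <= 1 + max(|a_i/a_n|) for i = 0,...,n-1
where a_n is the leading coefficient.

Coefficients: [1, 3, -8, 8]
Leading coefficient a_n = 1
Ratios |a_i/a_n|: 3, 8, 8
Maximum ratio: 8
Cauchy's bound: |r| <= 1 + 8 = 9

Upper bound = 9


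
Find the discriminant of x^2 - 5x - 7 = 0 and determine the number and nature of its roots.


For ax^2 + bx + c = 0, discriminant D = b^2 - 4ac
Here a = 1, b = -5, c = -7
D = (-5)^2 - 4(1)(-7) = 25 + 28 = 53

D = 53 > 0 but not a perfect square
The equation has 2 distinct real irrational roots.

Discriminant = 53, 2 distinct real irrational roots


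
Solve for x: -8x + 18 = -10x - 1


Starting with: -8x + 18 = -10x - 1
Move all x terms to left: (-8 + 10)x = -1 - 18
Simplify: 2x = -19
Divide both sides by 2: x = -19/2

x = -19/2


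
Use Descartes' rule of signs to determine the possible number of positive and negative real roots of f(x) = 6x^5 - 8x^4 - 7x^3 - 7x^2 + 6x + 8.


Descartes' rule of signs:

For positive roots, count sign changes in f(x) = 6x^5 - 8x^4 - 7x^3 - 7x^2 + 6x + 8:
Signs of coefficients: +, -, -, -, +, +
Number of sign changes: 2
Possible positive real roots: 2, 0

For negative roots, examine f(-x) = -6x^5 - 8x^4 + 7x^3 - 7x^2 - 6x + 8:
Signs of coefficients: -, -, +, -, -, +
Number of sign changes: 3
Possible negative real roots: 3, 1

Positive roots: 2 or 0; Negative roots: 3 or 1


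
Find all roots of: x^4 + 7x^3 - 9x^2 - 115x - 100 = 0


Let p(x) = x^4 + 7x^3 - 9x^2 - 115x - 100. By the rational root theorem (leading coefficient 1), any rational root is an integer divisor of 100: try ±1, ±2, ... in turn.
Test x = 1: value = -216 ≠ 0.
Test x = -1: value = 0 ✓, so (x + 1) is a factor.
Synthetic division by (x + 1): bring down 1; 1(-1) + 7 = 6; 6(-1) - 9 = -15; (-15)(-1) - 115 = -100; (-100)(-1) - 100 = 0 → quotient x^3 + 6x^2 - 15x - 100, remainder 0.
Continue with the quotient x^3 + 6x^2 - 15x - 100 (candidates must divide 100; re-test x = -1 first in case it repeats).
Test x = -1: value = -80 ≠ 0.
Test x = 2: value = -98 ≠ 0.
Test x = -2: value = -54 ≠ 0.
Test x = 4: value = 0 ✓, so (x - 4) is a factor.
Synthetic division by (x - 4): bring down 1; 1(4) + 6 = 10; 10(4) - 15 = 25; 25(4) - 100 = 0 → quotient x^2 + 10x + 25, remainder 0.
Solve the quadratic x^2 + 10x + 25 = 0: discriminant = 10^2 - 4(1)(25) = 100 - 100 = 0.
Discriminant = 0, so a double root: x = -10/2 = -5.
Collecting all roots found:

x = -5 (multiplicity 2), x = -1, x = 4


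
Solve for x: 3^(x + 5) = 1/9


Express both sides with the same base.
1/9 = 3^(-2)
Since the bases match, equate exponents: x + 5 = -2
So x = -2 - (5) = -7

x = -7


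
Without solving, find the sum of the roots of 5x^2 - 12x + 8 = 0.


By Vieta's formulas for ax^2 + bx + c = 0:
  Sum of roots = -b/a
  Product of roots = c/a

Here a = 5, b = -12, c = 8
Sum = -(-12)/5 = 12/5
Product = 8/5 = 8/5

Sum = 12/5


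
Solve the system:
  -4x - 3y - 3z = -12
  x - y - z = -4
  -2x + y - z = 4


Using Cramer's rule. Expand each determinant along the first row.
D  = (-4)*[(-1)*(-1) - (-1)*1] - (-3)*[1*(-1) - (-1)*(-2)] + (-3)*[1*1 - (-1)*(-2)]
  = (-4)*(2) - (-3)*(-3) + (-3)*(-1) = -14
Dx = (-12)*[(-1)*(-1) - (-1)*1] - (-3)*[(-4)*(-1) - (-1)*4] + (-3)*[(-4)*1 - (-1)*4]
  = (-12)*(2) - (-3)*(8) + (-3)*(0) = 0
Dy = (-4)*[(-4)*(-1) - (-1)*4] - (-12)*[1*(-1) - (-1)*(-2)] + (-3)*[1*4 - (-4)*(-2)]
  = (-4)*(8) - (-12)*(-3) + (-3)*(-4) = -56
Dz = (-4)*[(-1)*4 - (-4)*1] - (-3)*[1*4 - (-4)*(-2)] + (-12)*[1*1 - (-1)*(-2)]
  = (-4)*(0) - (-3)*(-4) + (-12)*(-1) = 0
x = Dx/D = 0/-14 = 0, y = Dy/D = -56/-14 = 4, z = Dz/D = 0/-14 = 0
Check eq1: (-4)(0) + (-3)(4) + (-3)(0) = -12 = -12 ✓
Check eq2: (1)(0) + (-1)(4) + (-1)(0) = -4 = -4 ✓
Check eq3: (-2)(0) + (1)(4) + (-1)(0) = 4 = 4 ✓

x = 0, y = 4, z = 0


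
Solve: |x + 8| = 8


An absolute value equation |expr| = 8 gives two cases:
Case 1: x + 8 = 8
  x = 0, so x = 0
Case 2: x + 8 = -8
  x = -16, so x = -16

x = -16, x = 0


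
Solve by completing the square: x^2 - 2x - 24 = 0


Start: x^2 - 2x - 24 = 0
Move constant: x^2 - 2x = 24
Half of -2 is -1, squared is 1
Add 1 to both sides: x^2 - 2x + 1 = 25
(x - 1)^2 = 25
x - 1 = ±5
x = 1 + 5 = 6 or x = 1 - 5 = -4

x = -4, x = 6


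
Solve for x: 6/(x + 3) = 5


Multiply both sides by (x + 3): 6 = 5(x + 3)
Distribute: 6 = 5x + 15
5x = 6 - 15 = -9
x = -9/5

x = -9/5


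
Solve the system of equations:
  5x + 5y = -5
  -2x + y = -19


Using Cramer's rule:
Determinant D = (5)(1) - (-2)(5) = 5 + 10 = 15
Dx = (-5)(1) - (-19)(5) = -5 + 95 = 90
Dy = (5)(-19) - (-2)(-5) = -95 - 10 = -105
x = Dx/D = 90/15 = 6
y = Dy/D = -105/15 = -7

x = 6, y = -7


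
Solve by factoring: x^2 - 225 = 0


We need two numbers that multiply to -225 and add to 0.
Those numbers are 15 and -15 (since 15 * (-15) = -225 and 15 + (-15) = 0).
So x^2 - 225 = (x + 15)(x - 15) = 0
Setting each factor to zero: x = -15 or x = 15

x = -15, x = 15


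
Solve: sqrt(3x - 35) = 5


Square both sides: 3x - 35 = 5^2 = 25
3x = 25 + 35 = 60
x = 20
Check: sqrt(3*20 - 35) = sqrt(25) = 5 ✓

x = 20


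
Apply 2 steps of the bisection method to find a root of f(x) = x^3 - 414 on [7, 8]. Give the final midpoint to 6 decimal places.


f(x) = x^3 - 414
f(7) = -71 < 0
f(8) = 98 > 0

Step 1: midpoint = (7.000000 + 8.000000)/2 = 7.500000
  f(7.500000) = 7.875000
  f(mid) > 0, so root is in [7.000000, 7.500000]

Step 2: midpoint = (7.000000 + 7.500000)/2 = 7.250000
  f(7.250000) = -32.921875
  f(mid) < 0, so root is in [7.250000, 7.500000]

midpoint = 7.250000


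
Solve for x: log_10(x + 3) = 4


Convert to exponential form: x + 3 = 10^4 = 10000
x = 10000 - 3 = 9997
Check: log_10(9997 + 3) = log_10(10000) = log_10(10000) = 4 ✓

x = 9997


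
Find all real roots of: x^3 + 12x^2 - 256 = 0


Let p(x) = x^3 + 12x^2 - 256. By the rational root theorem (leading coefficient 1), any rational root is an integer divisor of 256: try ±1, ±2, ... in turn.
Test x = 1: value = -243 ≠ 0.
Test x = -1: value = -245 ≠ 0.
Test x = 2: value = -200 ≠ 0.
Test x = -2: value = -216 ≠ 0.
Test x = 4: value = 0 ✓, so (x - 4) is a factor.
Synthetic division by (x - 4): bring down 1; 1(4) + 12 = 16; 16(4) + 0 = 64; 64(4) - 256 = 0 → quotient x^2 + 16x + 64, remainder 0.
Solve the quadratic x^2 + 16x + 64 = 0: discriminant = 16^2 - 4(1)(64) = 256 - 256 = 0.
Discriminant = 0, so a double root: x = -16/2 = -8.

x = -8 (multiplicity 2), x = 4


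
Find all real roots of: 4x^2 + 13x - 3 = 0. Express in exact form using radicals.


Using the quadratic formula: x = (-b ± sqrt(b^2 - 4ac)) / (2a)
Here a = 4, b = 13, c = -3
Discriminant = b^2 - 4ac = 13^2 - 4(4)(-3) = 169 + 48 = 217
Since discriminant = 217 > 0, there are two real roots.
x = (-13 ± sqrt(217)) / 8
Numerically: x ≈ 0.2164 or x ≈ -3.4664

x = (-13 + sqrt(217)) / 8 or x = (-13 - sqrt(217)) / 8


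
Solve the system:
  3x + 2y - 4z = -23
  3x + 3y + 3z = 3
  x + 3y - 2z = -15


Using Cramer's rule. Expand each determinant along the first row.
D  = 3*[3*(-2) - 3*3] - 2*[3*(-2) - 3*1] + (-4)*[3*3 - 3*1]
  = 3*(-15) - 2*(-9) + (-4)*(6) = -51
Dx = (-23)*[3*(-2) - 3*3] - 2*[3*(-2) - 3*(-15)] + (-4)*[3*3 - 3*(-15)]
  = (-23)*(-15) - 2*(39) + (-4)*(54) = 51
Dy = 3*[3*(-2) - 3*(-15)] - (-23)*[3*(-2) - 3*1] + (-4)*[3*(-15) - 3*1]
  = 3*(39) - (-23)*(-9) + (-4)*(-48) = 102
Dz = 3*[3*(-15) - 3*3] - 2*[3*(-15) - 3*1] + (-23)*[3*3 - 3*1]
  = 3*(-54) - 2*(-48) + (-23)*(6) = -204
x = Dx/D = 51/-51 = -1, y = Dy/D = 102/-51 = -2, z = Dz/D = -204/-51 = 4
Check eq1: (3)(-1) + (2)(-2) + (-4)(4) = -23 = -23 ✓
Check eq2: (3)(-1) + (3)(-2) + (3)(4) = 3 = 3 ✓
Check eq3: (1)(-1) + (3)(-2) + (-2)(4) = -15 = -15 ✓

x = -1, y = -2, z = 4


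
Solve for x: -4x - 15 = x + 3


Starting with: -4x - 15 = x + 3
Move all x terms to left: (-4 - 1)x = 3 + 15
Simplify: -5x = 18
Divide both sides by -5: x = -18/5

x = -18/5


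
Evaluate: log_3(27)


We need the exponent such that 3^? = 27
3^3 = 27
Therefore log_3(27) = 3

3


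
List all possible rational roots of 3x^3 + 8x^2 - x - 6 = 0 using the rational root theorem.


Rational root theorem: possible roots are ±p/q where:
  p divides the constant term (-6): p ∈ {1, 2, 3, 6}
  q divides the leading coefficient (3): q ∈ {1, 3}

All possible rational roots: -6, -3, -2, -1, -2/3, -1/3, 1/3, 2/3, 1, 2, 3, 6

-6, -3, -2, -1, -2/3, -1/3, 1/3, 2/3, 1, 2, 3, 6


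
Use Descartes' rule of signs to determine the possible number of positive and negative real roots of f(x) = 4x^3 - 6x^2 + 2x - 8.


Descartes' rule of signs:

For positive roots, count sign changes in f(x) = 4x^3 - 6x^2 + 2x - 8:
Signs of coefficients: +, -, +, -
Number of sign changes: 3
Possible positive real roots: 3, 1

For negative roots, examine f(-x) = -4x^3 - 6x^2 - 2x - 8:
Signs of coefficients: -, -, -, -
Number of sign changes: 0
Possible negative real roots: 0

Positive roots: 3 or 1; Negative roots: 0


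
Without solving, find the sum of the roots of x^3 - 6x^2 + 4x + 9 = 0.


By Vieta's formulas for x^3 + bx^2 + cx + d = 0:
  r1 + r2 + r3 = -b/a = 6
  r1*r2 + r1*r3 + r2*r3 = c/a = 4
  r1*r2*r3 = -d/a = -9


Sum = 6


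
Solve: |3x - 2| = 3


An absolute value equation |expr| = 3 gives two cases:
Case 1: 3x - 2 = 3
  3x = 5, so x = 5/3
Case 2: 3x - 2 = -3
  3x = -1, so x = -1/3

x = -1/3, x = 5/3


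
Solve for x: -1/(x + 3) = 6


Multiply both sides by (x + 3): -1 = 6(x + 3)
Distribute: -1 = 6x + 18
6x = -1 - 18 = -19
x = -19/6

x = -19/6


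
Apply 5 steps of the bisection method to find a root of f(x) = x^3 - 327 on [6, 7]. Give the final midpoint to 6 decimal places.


f(x) = x^3 - 327
f(6) = -111 < 0
f(7) = 16 > 0

Step 1: midpoint = (6.000000 + 7.000000)/2 = 6.500000
  f(6.500000) = -52.375000
  f(mid) < 0, so root is in [6.500000, 7.000000]

Step 2: midpoint = (6.500000 + 7.000000)/2 = 6.750000
  f(6.750000) = -19.453125
  f(mid) < 0, so root is in [6.750000, 7.000000]

Step 3: midpoint = (6.750000 + 7.000000)/2 = 6.875000
  f(6.875000) = -2.048828
  f(mid) < 0, so root is in [6.875000, 7.000000]

Step 4: midpoint = (6.875000 + 7.000000)/2 = 6.937500
  f(6.937500) = 6.894287
  f(mid) > 0, so root is in [6.875000, 6.937500]

Step 5: midpoint = (6.875000 + 6.937500)/2 = 6.906250
  f(6.906250) = 2.402496
  f(mid) > 0, so root is in [6.875000, 6.906250]

midpoint = 6.906250


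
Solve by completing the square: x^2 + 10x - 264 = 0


Start: x^2 + 10x - 264 = 0
Move constant: x^2 + 10x = 264
Half of 10 is 5, squared is 25
Add 25 to both sides: x^2 + 10x + 25 = 289
(x + 5)^2 = 289
x + 5 = ±17
x = -5 + 17 = 12 or x = -5 - 17 = -22

x = -22, x = 12


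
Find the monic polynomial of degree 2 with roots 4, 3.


A monic polynomial with roots 4, 3 is:
p(x) = (x - 4)(x - 3)
After multiplying by (x - 4): x - 4
After multiplying by (x - 3): x^2 - 7x + 12

x^2 - 7x + 12


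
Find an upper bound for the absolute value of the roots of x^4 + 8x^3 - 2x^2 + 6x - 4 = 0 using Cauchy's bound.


Cauchy's bound: all roots r satisfy |r| <= 1 + max(|a_i/a_n|) for i = 0,...,n-1
where a_n is the leading coefficient.

Coefficients: [1, 8, -2, 6, -4]
Leading coefficient a_n = 1
Ratios |a_i/a_n|: 8, 2, 6, 4
Maximum ratio: 8
Cauchy's bound: |r| <= 1 + 8 = 9

Upper bound = 9


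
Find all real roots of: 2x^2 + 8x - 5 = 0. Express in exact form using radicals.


Using the quadratic formula: x = (-b ± sqrt(b^2 - 4ac)) / (2a)
Here a = 2, b = 8, c = -5
Discriminant = b^2 - 4ac = 8^2 - 4(2)(-5) = 64 + 40 = 104
Since discriminant = 104 > 0, there are two real roots.
x = (-8 ± 2*sqrt(26)) / 4
Simplifying: x = (-4 ± sqrt(26)) / 2
Numerically: x ≈ 0.5495 or x ≈ -4.5495

x = (-4 + sqrt(26)) / 2 or x = (-4 - sqrt(26)) / 2


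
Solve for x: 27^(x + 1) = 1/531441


Express both sides with the same base.
1/531441 = 27^(-4)
Since the bases match, equate exponents: x + 1 = -4
So x = -4 - (1) = -5

x = -5


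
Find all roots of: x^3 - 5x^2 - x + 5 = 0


Let p(x) = x^3 - 5x^2 - x + 5. By the rational root theorem (leading coefficient 1), any rational root is an integer divisor of 5: try ±1, ±2, ... in turn.
Test x = 1: value = 0 ✓, so (x - 1) is a factor.
Synthetic division by (x - 1): bring down 1; 1(1) - 5 = -4; (-4)(1) - 1 = -5; (-5)(1) + 5 = 0 → quotient x^2 - 4x - 5, remainder 0.
Solve the quadratic x^2 - 4x - 5 = 0: discriminant = (-4)^2 - 4(1)(-5) = 16 + 20 = 36.
sqrt(36) = 6, so x = (4 ± 6)/2: x = 5 or x = -1.
Collecting all roots found:

x = -1, x = 1, x = 5


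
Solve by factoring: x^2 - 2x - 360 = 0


We need two numbers that multiply to -360 and add to -2.
Those numbers are -20 and 18 (since (-20) * 18 = -360 and (-20) + 18 = -2).
So x^2 - 2x - 360 = (x - 20)(x + 18) = 0
Setting each factor to zero: x = 20 or x = -18

x = -18, x = 20


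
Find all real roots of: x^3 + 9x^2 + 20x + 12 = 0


Let p(x) = x^3 + 9x^2 + 20x + 12. By the rational root theorem (leading coefficient 1), any rational root is an integer divisor of 12: try ±1, ±2, ... in turn.
Test x = 1: value = 42 ≠ 0.
Test x = -1: value = 0 ✓, so (x + 1) is a factor.
Synthetic division by (x + 1): bring down 1; 1(-1) + 9 = 8; 8(-1) + 20 = 12; 12(-1) + 12 = 0 → quotient x^2 + 8x + 12, remainder 0.
Solve the quadratic x^2 + 8x + 12 = 0: discriminant = 8^2 - 4(1)(12) = 64 - 48 = 16.
sqrt(16) = 4, so x = (-8 ± 4)/2: x = -2 or x = -6.

x = -6, x = -2, x = -1


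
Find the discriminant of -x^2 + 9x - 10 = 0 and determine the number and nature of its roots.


For ax^2 + bx + c = 0, discriminant D = b^2 - 4ac
Here a = -1, b = 9, c = -10
D = (9)^2 - 4(-1)(-10) = 81 - 40 = 41

D = 41 > 0 but not a perfect square
The equation has 2 distinct real irrational roots.

Discriminant = 41, 2 distinct real irrational roots


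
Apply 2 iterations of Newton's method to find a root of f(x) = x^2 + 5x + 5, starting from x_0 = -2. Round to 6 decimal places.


Newton's method: x_(n+1) = x_n - f(x_n)/f'(x_n)
f(x) = x^2 + 5x + 5
f'(x) = 2x + 5

Iteration 1:
  f(-2.000000) = -1.000000
  f'(-2.000000) = 1.000000
  x_1 = -2.000000 - (-1.000000)/(1.000000) = -1.000000

Iteration 2:
  f(-1.000000) = 1.000000
  f'(-1.000000) = 3.000000
  x_2 = -1.000000 - (1.000000)/(3.000000) = -1.333333

x_2 = -1.333333


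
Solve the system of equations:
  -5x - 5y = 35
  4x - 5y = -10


Using Cramer's rule:
Determinant D = (-5)(-5) - (4)(-5) = 25 + 20 = 45
Dx = (35)(-5) - (-10)(-5) = -175 - 50 = -225
Dy = (-5)(-10) - (4)(35) = 50 - 140 = -90
x = Dx/D = -225/45 = -5
y = Dy/D = -90/45 = -2

x = -5, y = -2


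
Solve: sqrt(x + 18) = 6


Square both sides: x + 18 = 6^2 = 36
x = 36 - 18 = 18
x = 18
Check: sqrt(1*18 + 18) = sqrt(36) = 6 ✓

x = 18


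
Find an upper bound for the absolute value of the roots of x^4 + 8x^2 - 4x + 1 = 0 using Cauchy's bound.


Cauchy's bound: all roots r satisfy |r| <= 1 + max(|a_i/a_n|) for i = 0,...,n-1
where a_n is the leading coefficient.

Coefficients: [1, 0, 8, -4, 1]
Leading coefficient a_n = 1
Ratios |a_i/a_n|: 0, 8, 4, 1
Maximum ratio: 8
Cauchy's bound: |r| <= 1 + 8 = 9

Upper bound = 9


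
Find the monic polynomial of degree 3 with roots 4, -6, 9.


A monic polynomial with roots 4, -6, 9 is:
p(x) = (x - 4)(x + 6)(x - 9)
After multiplying by (x - 4): x - 4
After multiplying by (x + 6): x^2 + 2x - 24
After multiplying by (x - 9): x^3 - 7x^2 - 42x + 216

x^3 - 7x^2 - 42x + 216


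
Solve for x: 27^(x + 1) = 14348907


Express both sides with the same base.
14348907 = 27^5
Since the bases match, equate exponents: x + 1 = 5
So x = 5 - (1) = 4

x = 4


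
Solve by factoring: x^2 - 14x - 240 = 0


We need two numbers that multiply to -240 and add to -14.
Those numbers are 10 and -24 (since 10 * (-24) = -240 and 10 + (-24) = -14).
So x^2 - 14x - 240 = (x + 10)(x - 24) = 0
Setting each factor to zero: x = -10 or x = 24

x = -10, x = 24


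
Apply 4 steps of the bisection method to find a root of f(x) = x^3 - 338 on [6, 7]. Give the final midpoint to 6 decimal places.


f(x) = x^3 - 338
f(6) = -122 < 0
f(7) = 5 > 0

Step 1: midpoint = (6.000000 + 7.000000)/2 = 6.500000
  f(6.500000) = -63.375000
  f(mid) < 0, so root is in [6.500000, 7.000000]

Step 2: midpoint = (6.500000 + 7.000000)/2 = 6.750000
  f(6.750000) = -30.453125
  f(mid) < 0, so root is in [6.750000, 7.000000]

Step 3: midpoint = (6.750000 + 7.000000)/2 = 6.875000
  f(6.875000) = -13.048828
  f(mid) < 0, so root is in [6.875000, 7.000000]

Step 4: midpoint = (6.875000 + 7.000000)/2 = 6.937500
  f(6.937500) = -4.105713
  f(mid) < 0, so root is in [6.937500, 7.000000]

midpoint = 6.937500


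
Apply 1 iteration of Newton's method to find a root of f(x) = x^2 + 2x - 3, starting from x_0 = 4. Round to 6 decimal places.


Newton's method: x_(n+1) = x_n - f(x_n)/f'(x_n)
f(x) = x^2 + 2x - 3
f'(x) = 2x + 2

Iteration 1:
  f(4.000000) = 21.000000
  f'(4.000000) = 10.000000
  x_1 = 4.000000 - (21.000000)/(10.000000) = 1.900000

x_1 = 1.900000


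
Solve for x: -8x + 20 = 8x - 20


Starting with: -8x + 20 = 8x - 20
Move all x terms to left: (-8 - 8)x = -20 - 20
Simplify: -16x = -40
Divide both sides by -16: x = 5/2

x = 5/2


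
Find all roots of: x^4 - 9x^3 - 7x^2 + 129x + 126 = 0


Let p(x) = x^4 - 9x^3 - 7x^2 + 129x + 126. By the rational root theorem (leading coefficient 1), any rational root is an integer divisor of 126: try ±1, ±2, ... in turn.
Test x = 1: value = 240 ≠ 0.
Test x = -1: value = 0 ✓, so (x + 1) is a factor.
Synthetic division by (x + 1): bring down 1; 1(-1) - 9 = -10; (-10)(-1) - 7 = 3; 3(-1) + 129 = 126; 126(-1) + 126 = 0 → quotient x^3 - 10x^2 + 3x + 126, remainder 0.
Continue with the quotient x^3 - 10x^2 + 3x + 126 (candidates must divide 126; re-test x = -1 first in case it repeats).
Test x = -1: value = 112 ≠ 0.
Test x = 2: value = 100 ≠ 0.
Test x = -2: value = 72 ≠ 0.
Test x = 3: value = 72 ≠ 0.
Test x = -3: value = 0 ✓, so (x + 3) is a factor.
Synthetic division by (x + 3): bring down 1; 1(-3) - 10 = -13; (-13)(-3) + 3 = 42; 42(-3) + 126 = 0 → quotient x^2 - 13x + 42, remainder 0.
Solve the quadratic x^2 - 13x + 42 = 0: discriminant = (-13)^2 - 4(1)(42) = 169 - 168 = 1.
sqrt(1) = 1, so x = (13 ± 1)/2: x = 7 or x = 6.
Collecting all roots found:

x = -3, x = -1, x = 6, x = 7


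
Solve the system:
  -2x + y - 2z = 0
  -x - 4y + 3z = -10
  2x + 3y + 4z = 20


Using Cramer's rule. Expand each determinant along the first row.
D  = (-2)*[(-4)*4 - 3*3] - 1*[(-1)*4 - 3*2] + (-2)*[(-1)*3 - (-4)*2]
  = (-2)*(-25) - 1*(-10) + (-2)*(5) = 50
Dx = 0*[(-4)*4 - 3*3] - 1*[(-10)*4 - 3*20] + (-2)*[(-10)*3 - (-4)*20]
  = 0*(-25) - 1*(-100) + (-2)*(50) = 0
Dy = (-2)*[(-10)*4 - 3*20] - 0*[(-1)*4 - 3*2] + (-2)*[(-1)*20 - (-10)*2]
  = (-2)*(-100) - 0*(-10) + (-2)*(0) = 200
Dz = (-2)*[(-4)*20 - (-10)*3] - 1*[(-1)*20 - (-10)*2] + 0*[(-1)*3 - (-4)*2]
  = (-2)*(-50) - 1*(0) + 0*(5) = 100
x = Dx/D = 0/50 = 0, y = Dy/D = 200/50 = 4, z = Dz/D = 100/50 = 2
Check eq1: (-2)(0) + (1)(4) + (-2)(2) = 0 = 0 ✓
Check eq2: (-1)(0) + (-4)(4) + (3)(2) = -10 = -10 ✓
Check eq3: (2)(0) + (3)(4) + (4)(2) = 20 = 20 ✓

x = 0, y = 4, z = 2


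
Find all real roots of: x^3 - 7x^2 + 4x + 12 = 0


Let p(x) = x^3 - 7x^2 + 4x + 12. By the rational root theorem (leading coefficient 1), any rational root is an integer divisor of 12: try ±1, ±2, ... in turn.
Test x = 1: value = 10 ≠ 0.
Test x = -1: value = 0 ✓, so (x + 1) is a factor.
Synthetic division by (x + 1): bring down 1; 1(-1) - 7 = -8; (-8)(-1) + 4 = 12; 12(-1) + 12 = 0 → quotient x^2 - 8x + 12, remainder 0.
Solve the quadratic x^2 - 8x + 12 = 0: discriminant = (-8)^2 - 4(1)(12) = 64 - 48 = 16.
sqrt(16) = 4, so x = (8 ± 4)/2: x = 6 or x = 2.

x = -1, x = 2, x = 6


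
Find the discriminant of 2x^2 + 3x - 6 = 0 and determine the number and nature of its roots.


For ax^2 + bx + c = 0, discriminant D = b^2 - 4ac
Here a = 2, b = 3, c = -6
D = (3)^2 - 4(2)(-6) = 9 + 48 = 57

D = 57 > 0 but not a perfect square
The equation has 2 distinct real irrational roots.

Discriminant = 57, 2 distinct real irrational roots


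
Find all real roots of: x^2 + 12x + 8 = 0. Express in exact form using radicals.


Using the quadratic formula: x = (-b ± sqrt(b^2 - 4ac)) / (2a)
Here a = 1, b = 12, c = 8
Discriminant = b^2 - 4ac = 12^2 - 4(1)(8) = 144 - 32 = 112
Since discriminant = 112 > 0, there are two real roots.
x = (-12 ± 4*sqrt(7)) / 2
Simplifying: x = -6 ± 2*sqrt(7)
Numerically: x ≈ -0.7085 or x ≈ -11.2915

x = -6 + 2*sqrt(7) or x = -6 - 2*sqrt(7)


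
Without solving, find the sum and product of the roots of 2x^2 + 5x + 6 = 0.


By Vieta's formulas for ax^2 + bx + c = 0:
  Sum of roots = -b/a
  Product of roots = c/a

Here a = 2, b = 5, c = 6
Sum = -(5)/2 = -5/2
Product = 6/2 = 3

Sum = -5/2, Product = 3


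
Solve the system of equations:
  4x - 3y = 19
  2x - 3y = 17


Using Cramer's rule:
Determinant D = (4)(-3) - (2)(-3) = -12 + 6 = -6
Dx = (19)(-3) - (17)(-3) = -57 + 51 = -6
Dy = (4)(17) - (2)(19) = 68 - 38 = 30
x = Dx/D = -6/-6 = 1
y = Dy/D = 30/-6 = -5

x = 1, y = -5


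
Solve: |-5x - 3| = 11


An absolute value equation |expr| = 11 gives two cases:
Case 1: -5x - 3 = 11
  -5x = 14, so x = -14/5
Case 2: -5x - 3 = -11
  -5x = -8, so x = 8/5

x = -14/5, x = 8/5


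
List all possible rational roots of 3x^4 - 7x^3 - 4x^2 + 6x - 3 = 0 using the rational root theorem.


Rational root theorem: possible roots are ±p/q where:
  p divides the constant term (-3): p ∈ {1, 3}
  q divides the leading coefficient (3): q ∈ {1, 3}

All possible rational roots: -3, -1, -1/3, 1/3, 1, 3

-3, -1, -1/3, 1/3, 1, 3


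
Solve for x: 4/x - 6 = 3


Subtract -6 from both sides: 4/x = 9
Multiply both sides by x: 4 = 9 * x
Divide by 9: x = 4/9

x = 4/9


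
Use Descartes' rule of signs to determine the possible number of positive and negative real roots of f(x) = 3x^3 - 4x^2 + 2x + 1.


Descartes' rule of signs:

For positive roots, count sign changes in f(x) = 3x^3 - 4x^2 + 2x + 1:
Signs of coefficients: +, -, +, +
Number of sign changes: 2
Possible positive real roots: 2, 0

For negative roots, examine f(-x) = -3x^3 - 4x^2 - 2x + 1:
Signs of coefficients: -, -, -, +
Number of sign changes: 1
Possible negative real roots: 1

Positive roots: 2 or 0; Negative roots: 1


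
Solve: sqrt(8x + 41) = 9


Square both sides: 8x + 41 = 9^2 = 81
8x = 81 - 41 = 40
x = 5
Check: sqrt(8*5 + 41) = sqrt(81) = 9 ✓

x = 5


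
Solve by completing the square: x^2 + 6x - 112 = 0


Start: x^2 + 6x - 112 = 0
Move constant: x^2 + 6x = 112
Half of 6 is 3, squared is 9
Add 9 to both sides: x^2 + 6x + 9 = 121
(x + 3)^2 = 121
x + 3 = ±11
x = -3 + 11 = 8 or x = -3 - 11 = -14

x = -14, x = 8


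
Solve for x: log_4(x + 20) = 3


Convert to exponential form: x + 20 = 4^3 = 64
x = 64 - 20 = 44
Check: log_4(44 + 20) = log_4(64) = log_4(64) = 3 ✓

x = 44


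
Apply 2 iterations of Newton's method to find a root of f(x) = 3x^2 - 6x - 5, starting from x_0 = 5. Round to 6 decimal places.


Newton's method: x_(n+1) = x_n - f(x_n)/f'(x_n)
f(x) = 3x^2 - 6x - 5
f'(x) = 6x - 6

Iteration 1:
  f(5.000000) = 40.000000
  f'(5.000000) = 24.000000
  x_1 = 5.000000 - (40.000000)/(24.000000) = 3.333333

Iteration 2:
  f(3.333333) = 8.333333
  f'(3.333333) = 14.000000
  x_2 = 3.333333 - (8.333333)/(14.000000) = 2.738095

x_2 = 2.738095


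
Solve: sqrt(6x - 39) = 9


Square both sides: 6x - 39 = 9^2 = 81
6x = 81 + 39 = 120
x = 20
Check: sqrt(6*20 - 39) = sqrt(81) = 9 ✓

x = 20


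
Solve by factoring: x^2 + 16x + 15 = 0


We need two numbers that multiply to 15 and add to 16.
Those numbers are 1 and 15 (since 1 * 15 = 15 and 1 + 15 = 16).
So x^2 + 16x + 15 = (x + 1)(x + 15) = 0
Setting each factor to zero: x = -1 or x = -15

x = -15, x = -1


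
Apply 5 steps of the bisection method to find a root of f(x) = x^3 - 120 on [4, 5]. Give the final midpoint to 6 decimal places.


f(x) = x^3 - 120
f(4) = -56 < 0
f(5) = 5 > 0

Step 1: midpoint = (4.000000 + 5.000000)/2 = 4.500000
  f(4.500000) = -28.875000
  f(mid) < 0, so root is in [4.500000, 5.000000]

Step 2: midpoint = (4.500000 + 5.000000)/2 = 4.750000
  f(4.750000) = -12.828125
  f(mid) < 0, so root is in [4.750000, 5.000000]

Step 3: midpoint = (4.750000 + 5.000000)/2 = 4.875000
  f(4.875000) = -4.142578
  f(mid) < 0, so root is in [4.875000, 5.000000]

Step 4: midpoint = (4.875000 + 5.000000)/2 = 4.937500
  f(4.937500) = 0.370850
  f(mid) > 0, so root is in [4.875000, 4.937500]

Step 5: midpoint = (4.875000 + 4.937500)/2 = 4.906250
  f(4.906250) = -1.900238
  f(mid) < 0, so root is in [4.906250, 4.937500]

midpoint = 4.906250


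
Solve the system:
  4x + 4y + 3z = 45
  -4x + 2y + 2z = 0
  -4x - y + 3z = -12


Using Cramer's rule. Expand each determinant along the first row.
D  = 4*[2*3 - 2*(-1)] - 4*[(-4)*3 - 2*(-4)] + 3*[(-4)*(-1) - 2*(-4)]
  = 4*(8) - 4*(-4) + 3*(12) = 84
Dx = 45*[2*3 - 2*(-1)] - 4*[0*3 - 2*(-12)] + 3*[0*(-1) - 2*(-12)]
  = 45*(8) - 4*(24) + 3*(24) = 336
Dy = 4*[0*3 - 2*(-12)] - 45*[(-4)*3 - 2*(-4)] + 3*[(-4)*(-12) - 0*(-4)]
  = 4*(24) - 45*(-4) + 3*(48) = 420
Dz = 4*[2*(-12) - 0*(-1)] - 4*[(-4)*(-12) - 0*(-4)] + 45*[(-4)*(-1) - 2*(-4)]
  = 4*(-24) - 4*(48) + 45*(12) = 252
x = Dx/D = 336/84 = 4, y = Dy/D = 420/84 = 5, z = Dz/D = 252/84 = 3
Check eq1: (4)(4) + (4)(5) + (3)(3) = 45 = 45 ✓
Check eq2: (-4)(4) + (2)(5) + (2)(3) = 0 = 0 ✓
Check eq3: (-4)(4) + (-1)(5) + (3)(3) = -12 = -12 ✓

x = 4, y = 5, z = 3


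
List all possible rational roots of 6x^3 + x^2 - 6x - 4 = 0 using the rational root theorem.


Rational root theorem: possible roots are ±p/q where:
  p divides the constant term (-4): p ∈ {1, 2, 4}
  q divides the leading coefficient (6): q ∈ {1, 2, 3, 6}

All possible rational roots: -4, -2, -4/3, -1, -2/3, -1/2, -1/3, -1/6, 1/6, 1/3, 1/2, 2/3, 1, 4/3, 2, 4

-4, -2, -4/3, -1, -2/3, -1/2, -1/3, -1/6, 1/6, 1/3, 1/2, 2/3, 1, 4/3, 2, 4


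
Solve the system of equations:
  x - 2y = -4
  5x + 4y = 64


Using Cramer's rule:
Determinant D = (1)(4) - (5)(-2) = 4 + 10 = 14
Dx = (-4)(4) - (64)(-2) = -16 + 128 = 112
Dy = (1)(64) - (5)(-4) = 64 + 20 = 84
x = Dx/D = 112/14 = 8
y = Dy/D = 84/14 = 6

x = 8, y = 6


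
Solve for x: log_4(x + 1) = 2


Convert to exponential form: x + 1 = 4^2 = 16
x = 16 - 1 = 15
Check: log_4(15 + 1) = log_4(16) = log_4(16) = 2 ✓

x = 15
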